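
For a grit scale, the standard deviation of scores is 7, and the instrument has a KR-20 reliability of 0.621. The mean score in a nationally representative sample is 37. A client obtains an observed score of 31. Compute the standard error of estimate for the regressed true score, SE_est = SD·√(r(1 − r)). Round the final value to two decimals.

3.40

SE_est = 7.000×√(0.621×0.379) ≈ 3.396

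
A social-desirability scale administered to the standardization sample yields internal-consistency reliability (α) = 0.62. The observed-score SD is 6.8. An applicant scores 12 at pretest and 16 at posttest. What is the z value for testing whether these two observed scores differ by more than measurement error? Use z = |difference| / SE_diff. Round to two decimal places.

SEM = 6.8000×√(1 − 0.6200) ≈ 4.1918
SE_diff = √2 × SEM ≈ 5.9281
z = |12 − 16| / 5.9281 = 4 / 5.9281 ≈ 0.6748

0.67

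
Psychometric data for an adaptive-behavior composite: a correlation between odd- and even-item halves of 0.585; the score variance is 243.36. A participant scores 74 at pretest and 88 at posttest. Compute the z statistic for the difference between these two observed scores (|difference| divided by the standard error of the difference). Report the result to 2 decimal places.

1.24

SD = √243.36 ≈ 15.600
r_full = 2·0.585 / (1 + 0.585) ≈ 0.738
The standard error of measurement is 15.600·√(1 − 0.738) ≈ 15.600·0.512 ≈ 7.982.
SE_diff = √2 · SEM ≈ 11.289
z = |74 − 88| / 11.289 = 14 / 11.289 ≈ 1.240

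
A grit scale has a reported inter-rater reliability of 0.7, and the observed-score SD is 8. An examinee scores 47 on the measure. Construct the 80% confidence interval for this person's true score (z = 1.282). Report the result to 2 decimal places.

The standard error of measurement is 8.0000*√(1 − 0.7000) ≈ 8.0000*0.5477 ≈ 4.3818.
Half-width = 1.282*4.3818 ≈ 5.6174
CI = 47 ± 5.6174 → [41.3826, 52.6174]

[41.38, 52.62]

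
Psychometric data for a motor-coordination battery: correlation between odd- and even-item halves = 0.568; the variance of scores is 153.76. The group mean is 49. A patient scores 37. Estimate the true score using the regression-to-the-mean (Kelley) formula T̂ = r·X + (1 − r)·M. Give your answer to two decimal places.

40.31

r_full = 2·0.568 / (1 + 0.568) ≈ 0.724
T̂ = 0.724(37) + 0.276(49) ≈ 40.306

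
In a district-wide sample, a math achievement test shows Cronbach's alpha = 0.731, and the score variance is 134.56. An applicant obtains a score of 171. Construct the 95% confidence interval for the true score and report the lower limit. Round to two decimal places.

159.21

SD = √134.56 ≈ 11.60000
SEM = 11.60000 * √(1 − 0.73100) = 11.60000 * √0.26900 ≈ 11.60000 * 0.51865 ≈ 6.01636
Margin = 1.96 * 6.01636 ≈ 11.79207
Lower limit = 171 − 11.79207 ≈ 159.20793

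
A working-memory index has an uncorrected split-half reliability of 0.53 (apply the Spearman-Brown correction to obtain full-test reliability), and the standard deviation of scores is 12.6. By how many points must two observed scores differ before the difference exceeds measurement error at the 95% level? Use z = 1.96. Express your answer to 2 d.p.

19.36

Spearman-Brown: r = 2(0.53) / (1 + 0.53) = 1.060 / 1.530 ≈ 0.693
SEM = 12.600 × √(1 − 0.693) = 12.600 × √0.307 ≈ 12.600 × 0.554 ≈ 6.984
Standard error of the difference = 6.984·√2 ≈ 9.876
Smallest detectable difference = 1.96×9.876 ≈ 19.357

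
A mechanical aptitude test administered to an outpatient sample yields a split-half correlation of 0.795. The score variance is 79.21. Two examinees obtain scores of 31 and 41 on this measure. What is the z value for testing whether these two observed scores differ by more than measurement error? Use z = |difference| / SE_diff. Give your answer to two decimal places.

SD = √79.21 = 8.9000
Spearman-Brown: r = 2(0.795) / (1 + 0.795) = 1.5900 / 1.7950 ≈ 0.8858
SEM = 8.9000 × √(1 − 0.8858) = 8.9000 × √0.1142 ≈ 8.9000 × 0.3379 ≈ 3.0077
Standard error of the difference = 3.0077·√2 ≈ 4.2535
z = 10 / 4.2535 ≈ 2.3510

2.35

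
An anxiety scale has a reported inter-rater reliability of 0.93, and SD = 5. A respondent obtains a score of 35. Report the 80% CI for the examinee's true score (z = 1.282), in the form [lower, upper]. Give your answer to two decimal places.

[33.30, 36.70]

SEM = 5.000 · √(1 − 0.930) = 5.000 · √0.070 ≈ 5.000 · 0.265 ≈ 1.323
Half-width = 1.282·1.323 ≈ 1.696
80% CI: 35 ± 1.696 = [33.304, 36.696]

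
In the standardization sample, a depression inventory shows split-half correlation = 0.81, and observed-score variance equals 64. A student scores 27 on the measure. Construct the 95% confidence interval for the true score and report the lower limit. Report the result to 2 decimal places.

σ = 64^(1/2) = 8.0000
Spearman-Brown: r = 2(0.81) / (1 + 0.81) = 1.6200 / 1.8100 ≃ 0.8950
SEM = 8.0000 · √(1 − 0.8950) = 8.0000 · √0.1050 ≃ 8.0000 · 0.3240 ≃ 2.5920
Half-width = 1.96·2.5920 ≃ 5.0802
Lower bound: 27 − 5.0802 = 21.9198

21.92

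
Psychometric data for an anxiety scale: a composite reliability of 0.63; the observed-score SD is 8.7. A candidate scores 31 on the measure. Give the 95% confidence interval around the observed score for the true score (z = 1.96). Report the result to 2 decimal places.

SEM = 8.70000 * √(1 − 0.63000) = 8.70000 * √0.37000 ≃ 8.70000 * 0.60828 ≃ 5.29200
Margin = 1.96 * 5.29200 ≃ 10.37233
95% CI: 31 ± 10.37233 = [20.62767, 41.37233]

[20.63, 41.37]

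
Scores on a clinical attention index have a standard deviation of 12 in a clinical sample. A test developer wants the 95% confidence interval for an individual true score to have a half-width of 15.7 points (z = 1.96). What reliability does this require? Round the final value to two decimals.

SEM needed = half-width / z = 15.7/1.96 ≈ 8.010
Required reliability = 1 − (SEM/SD)² = 1 − 0.446 ≈ 0.554

0.55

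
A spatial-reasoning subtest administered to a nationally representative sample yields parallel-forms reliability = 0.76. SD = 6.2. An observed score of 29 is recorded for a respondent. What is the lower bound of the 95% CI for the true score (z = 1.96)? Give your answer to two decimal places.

23.05

SEM = 6.20000*√(1 − 0.76000) ≃ 3.03737
Margin = 1.96 * 3.03737 ≃ 5.95324
Lower limit = 29 − 5.95324 ≃ 23.04676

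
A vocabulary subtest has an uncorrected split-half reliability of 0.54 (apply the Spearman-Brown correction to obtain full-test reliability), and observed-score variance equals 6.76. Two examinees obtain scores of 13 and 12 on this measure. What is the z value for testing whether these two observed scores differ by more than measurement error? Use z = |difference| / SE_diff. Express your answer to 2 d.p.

0.50

SD = √6.76 = 2.6000
Spearman-Brown: r = 2(0.54) / (1 + 0.54) = 1.0800 / 1.5400 ≈ 0.7013
SEM = 2.6000×√(1 − 0.7013) ≈ 1.4210
Standard error of the difference = 1.4210·√2 ≈ 2.0096
z = |13 − 12| / 2.0096 = 1 / 2.0096 ≈ 0.4976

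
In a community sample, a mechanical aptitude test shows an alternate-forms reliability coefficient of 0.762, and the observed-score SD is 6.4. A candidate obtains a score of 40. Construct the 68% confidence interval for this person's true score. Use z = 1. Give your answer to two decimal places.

[36.88, 43.12]

SEM = 6.40000 · √(1 − 0.76200) = 6.40000 · √0.23800 ≈ 6.40000 · 0.48785 ≈ 3.12226
1 · SEM ≈ 3.12226
Interval: (36.87774, 43.12226)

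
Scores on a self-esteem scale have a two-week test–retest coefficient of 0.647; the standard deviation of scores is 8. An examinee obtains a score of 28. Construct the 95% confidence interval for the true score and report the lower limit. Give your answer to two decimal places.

18.68

The standard error of measurement is 8.00000×√(1 − 0.64700) ≈ 8.00000×0.59414 ≈ 4.75310.
1.96 × SEM ≈ 9.31608
Lower bound: 28 − 9.31608 = 18.68392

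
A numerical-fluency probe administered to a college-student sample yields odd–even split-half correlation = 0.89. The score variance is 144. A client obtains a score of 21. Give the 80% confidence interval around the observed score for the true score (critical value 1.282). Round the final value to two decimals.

[17.29, 24.71]

σ = 144^(1/2) = 12.000
Spearman-Brown: r = 2(0.89) / (1 + 0.89) = 1.780 / 1.890 ≈ 0.942
The standard error of measurement is 12.000×√(1 − 0.942) ≈ 12.000×0.241 ≈ 2.895.
1.282 × SEM ≈ 3.711
Interval: (17.289, 24.711)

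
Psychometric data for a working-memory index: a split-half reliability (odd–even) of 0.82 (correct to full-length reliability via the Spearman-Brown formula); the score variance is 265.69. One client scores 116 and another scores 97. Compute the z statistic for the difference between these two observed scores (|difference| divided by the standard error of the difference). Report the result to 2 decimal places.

σ = 265.69^(1/2) = 16.300
r_full = 2·0.82 / (1 + 0.82) ≈ 0.901
SEM = 16.300 × √(1 − 0.901) = 16.300 × √0.099 ≈ 16.300 × 0.314 ≈ 5.126
Standard error of the difference = 5.126·√2 ≈ 7.249
z = 19 / 7.249 ≈ 2.621

2.62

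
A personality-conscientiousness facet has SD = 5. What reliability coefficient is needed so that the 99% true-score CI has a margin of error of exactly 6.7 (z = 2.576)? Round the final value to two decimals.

Required SEM = 6.7 / 2.576 ≈ 2.6009
r = 1 − (SEM / SD)² = 1 − (2.6009 / 5)² ≈ 1 − 0.2706 ≈ 0.7294

0.73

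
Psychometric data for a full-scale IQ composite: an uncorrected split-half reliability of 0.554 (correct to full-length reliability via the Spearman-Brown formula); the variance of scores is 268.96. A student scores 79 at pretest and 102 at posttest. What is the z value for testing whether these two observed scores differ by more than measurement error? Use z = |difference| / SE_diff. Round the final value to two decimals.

σ = 268.96^(1/2) = 16.4000
Spearman-Brown: r = 2(0.554) / (1 + 0.554) = 1.1080 / 1.5540 ≃ 0.7130
The standard error of measurement is 16.4000*√(1 − 0.7130) ≃ 16.4000*0.5357 ≃ 8.7859.
Standard error of the difference = 8.7859·√2 ≃ 12.4251
z = |79 − 102| / 12.4251 = 23 / 12.4251 ≃ 1.8511

1.85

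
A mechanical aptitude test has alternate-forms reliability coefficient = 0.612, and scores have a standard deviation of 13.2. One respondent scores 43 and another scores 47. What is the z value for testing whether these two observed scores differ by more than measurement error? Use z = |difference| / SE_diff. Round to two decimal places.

0.34

The standard error of measurement is 13.200·√(1 − 0.612) ≈ 13.200·0.623 ≈ 8.222.
Standard error of the difference = 8.222·√2 ≈ 11.628
z = 4 / 11.628 ≈ 0.344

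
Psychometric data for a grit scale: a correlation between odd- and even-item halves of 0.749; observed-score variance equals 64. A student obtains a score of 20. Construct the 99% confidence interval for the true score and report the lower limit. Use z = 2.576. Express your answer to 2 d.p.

SD = √64 ≈ 8.00000
Spearman-Brown: r = 2(0.749) / (1 + 0.749) = 1.49800 / 1.74900 ≈ 0.85649
SEM = 8.00000·√(1 − 0.85649) ≈ 3.03062
Half-width = 2.576·3.03062 ≈ 7.80689
Lower limit = 20 − 7.80689 ≈ 12.19311

12.19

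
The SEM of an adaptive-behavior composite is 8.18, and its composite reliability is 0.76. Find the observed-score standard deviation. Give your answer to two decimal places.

16.70

SD = SEM / √(1 − r) = 8.18 / √0.2400 ≈ 8.18 / 0.4899 ≈ 16.6974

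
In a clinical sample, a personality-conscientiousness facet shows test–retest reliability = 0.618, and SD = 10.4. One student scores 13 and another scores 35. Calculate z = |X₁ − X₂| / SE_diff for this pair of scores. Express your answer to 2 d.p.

2.42

The standard error of measurement is 10.40000×√(1 − 0.61800) ≈ 10.40000×0.61806 ≈ 6.42784.
SE_diff = SEM × √2 ≈ 6.42784 × 1.41421 ≈ 9.09034
z = 22 / 9.09034 ≈ 2.42015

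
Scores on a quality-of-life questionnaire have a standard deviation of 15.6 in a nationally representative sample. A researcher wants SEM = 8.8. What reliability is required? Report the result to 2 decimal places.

r = 1 − (8.8000/15.6)² ≈ 1 − 0.3182 ≈ 0.6818

0.68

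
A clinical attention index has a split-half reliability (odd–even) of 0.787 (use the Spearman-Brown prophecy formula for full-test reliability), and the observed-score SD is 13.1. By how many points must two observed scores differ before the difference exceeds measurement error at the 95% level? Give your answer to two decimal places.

12.54

Spearman-Brown: r = 2(0.787) / (1 + 0.787) = 1.57400 / 1.78700 ≃ 0.88081
The standard error of measurement is 13.10000·√(1 − 0.88081) ≃ 13.10000·0.34525 ≃ 4.52271.
Standard error of the difference = 4.52271·√2 ≃ 6.39608
Minimum reliable difference = 1.96 · SE_diff ≃ 1.96 · 6.39608 ≃ 12.53631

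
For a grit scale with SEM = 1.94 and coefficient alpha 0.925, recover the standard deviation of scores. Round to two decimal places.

σ = SEM·(1 − r)^(−1/2) ≃ 1.94·3.6515 ≃ 7.0839

7.08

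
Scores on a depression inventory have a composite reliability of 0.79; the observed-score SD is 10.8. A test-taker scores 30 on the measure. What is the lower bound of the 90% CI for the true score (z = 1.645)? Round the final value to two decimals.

21.86

SEM = 10.80000×√(1 − 0.79000) ≈ 4.94918
1.645 × SEM ≈ 8.14140
Lower limit = 30 − 8.14140 ≈ 21.85860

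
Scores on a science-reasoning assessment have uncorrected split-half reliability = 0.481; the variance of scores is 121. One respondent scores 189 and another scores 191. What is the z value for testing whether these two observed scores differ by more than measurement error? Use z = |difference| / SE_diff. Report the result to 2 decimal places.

σ = 121^(1/2) = 11.000
Spearman-Brown: r = 2(0.481) / (1 + 0.481) = 0.962 / 1.481 ≈ 0.650
The standard error of measurement is 11.000*√(1 − 0.650) ≈ 11.000*0.592 ≈ 6.512.
SE_diff = √2 * SEM ≈ 9.209
z = |189 − 191| / 9.209 = 2 / 9.209 ≈ 0.217

0.22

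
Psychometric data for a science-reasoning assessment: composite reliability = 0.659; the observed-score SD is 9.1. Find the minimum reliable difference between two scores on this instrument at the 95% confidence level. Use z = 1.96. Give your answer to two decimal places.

SEM = 9.1000 * √(1 − 0.6590) = 9.1000 * √0.3410 ≈ 9.1000 * 0.5840 ≈ 5.3140
SE_diff = SEM * √2 ≈ 5.3140 * 1.4142 ≈ 7.5151
Minimum reliable difference = 1.96 * SE_diff ≈ 1.96 * 7.5151 ≈ 14.7296

14.73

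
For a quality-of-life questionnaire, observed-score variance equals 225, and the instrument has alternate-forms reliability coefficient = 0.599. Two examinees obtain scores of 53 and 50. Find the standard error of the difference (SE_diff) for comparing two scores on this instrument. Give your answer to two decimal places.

13.43

σ = 225^(1/2) = 15.0000
SEM = 15.0000*√(1 − 0.5990) ≈ 9.4987
SE_diff = SEM * √2 ≈ 9.4987 * 1.4142 ≈ 13.4332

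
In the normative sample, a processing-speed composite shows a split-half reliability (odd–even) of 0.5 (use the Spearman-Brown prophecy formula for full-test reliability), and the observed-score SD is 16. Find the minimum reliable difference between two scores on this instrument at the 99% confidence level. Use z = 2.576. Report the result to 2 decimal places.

Full-length reliability (Spearman-Brown) = 2(0.5)/(1+0.5) ≃ 0.66667
SEM = 16.00000·√(1 − 0.66667) ≃ 9.23760
SE_diff = SEM · √2 ≃ 9.23760 · 1.41421 ≃ 13.06395
Minimum reliable difference = 2.576 · SE_diff ≃ 2.576 · 13.06395 ≃ 33.65272

33.65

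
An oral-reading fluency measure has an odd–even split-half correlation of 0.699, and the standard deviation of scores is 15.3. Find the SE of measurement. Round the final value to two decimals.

6.44

Full-length reliability (Spearman-Brown) = 2(0.699)/(1+0.699) ≃ 0.82284
SEM = 15.30000×√(1 − 0.82284) ≃ 6.43988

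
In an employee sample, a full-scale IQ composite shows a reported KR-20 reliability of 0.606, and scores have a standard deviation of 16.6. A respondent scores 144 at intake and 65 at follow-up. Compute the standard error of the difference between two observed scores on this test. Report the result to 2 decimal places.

14.74

SEM = 16.600·√(1 − 0.606) ≃ 10.420
SE_diff = SEM · √2 ≃ 10.420 · 1.414 ≃ 14.736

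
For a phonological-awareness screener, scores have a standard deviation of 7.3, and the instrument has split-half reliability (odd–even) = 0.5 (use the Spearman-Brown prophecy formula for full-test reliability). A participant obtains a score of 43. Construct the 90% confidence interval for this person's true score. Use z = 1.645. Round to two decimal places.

Spearman-Brown: r = 2(0.5) / (1 + 0.5) = 1.0000 / 1.5000 ≃ 0.6667
SEM = 7.3000 · √(1 − 0.6667) = 7.3000 · √0.3333 ≃ 7.3000 · 0.5774 ≃ 4.2147
1.645 · SEM ≃ 6.9331
90% CI: 43 ± 6.9331 = [36.0669, 49.9331]

[36.07, 49.93]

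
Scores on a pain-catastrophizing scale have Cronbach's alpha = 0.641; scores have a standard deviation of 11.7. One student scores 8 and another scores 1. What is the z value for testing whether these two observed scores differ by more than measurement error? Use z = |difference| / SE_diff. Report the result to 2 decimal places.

The standard error of measurement is 11.700·√(1 − 0.641) ≈ 11.700·0.599 ≈ 7.010.
Standard error of the difference = 7.010·√2 ≈ 9.914
z = |8 − 1| / 9.914 = 7 / 9.914 ≈ 0.706

0.71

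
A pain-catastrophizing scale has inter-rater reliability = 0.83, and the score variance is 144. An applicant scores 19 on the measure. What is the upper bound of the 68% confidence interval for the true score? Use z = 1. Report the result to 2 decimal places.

23.95

SD = √144 ≈ 12.0000
SEM = 12.0000*√(1 − 0.8300) ≈ 4.9477
Margin = 1 * 4.9477 ≈ 4.9477
Upper bound: 19 + 4.9477 = 23.9477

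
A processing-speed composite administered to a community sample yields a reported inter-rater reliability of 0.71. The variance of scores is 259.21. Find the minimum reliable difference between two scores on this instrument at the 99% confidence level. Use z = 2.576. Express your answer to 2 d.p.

31.59

SD = √259.21 ≃ 16.1000
SEM = 16.1000 · √(1 − 0.7100) = 16.1000 · √0.2900 ≃ 16.1000 · 0.5385 ≃ 8.6701
Standard error of the difference = 8.6701·√2 ≃ 12.2614
Smallest detectable difference = 2.576·12.2614 ≃ 31.5854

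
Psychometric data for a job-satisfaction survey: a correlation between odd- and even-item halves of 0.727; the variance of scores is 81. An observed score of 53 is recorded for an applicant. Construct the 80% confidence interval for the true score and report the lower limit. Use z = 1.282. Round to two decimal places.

48.41

σ = 81^(1/2) = 9.000
Full-length reliability (Spearman-Brown) = 2(0.727)/(1+0.727) ≈ 0.842
SEM = 9.000 * √(1 − 0.842) = 9.000 * √0.158 ≈ 9.000 * 0.398 ≈ 3.578
Margin = 1.282 * 3.578 ≈ 4.587
Lower bound: 53 − 4.587 = 48.413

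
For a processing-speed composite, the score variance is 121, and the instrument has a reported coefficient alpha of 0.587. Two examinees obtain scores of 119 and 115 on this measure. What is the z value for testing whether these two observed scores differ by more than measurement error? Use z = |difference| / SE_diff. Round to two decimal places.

SD = √121 ≈ 11.000
The standard error of measurement is 11.000·√(1 − 0.587) ≈ 11.000·0.643 ≈ 7.069.
Standard error of the difference = 7.069·√2 ≈ 9.997
z = 4 / 9.997 ≈ 0.400

0.40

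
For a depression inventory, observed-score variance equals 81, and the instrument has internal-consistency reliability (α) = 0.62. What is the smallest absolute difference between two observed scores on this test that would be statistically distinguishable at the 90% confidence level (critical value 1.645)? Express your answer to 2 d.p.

12.91

SD = √81 = 9.0000
SEM = 9.0000 * √(1 − 0.6200) = 9.0000 * √0.3800 ≈ 9.0000 * 0.6164 ≈ 5.5480
Standard error of the difference = 5.5480·√2 ≈ 7.8460
Minimum reliable difference = 1.645 * SE_diff ≈ 1.645 * 7.8460 ≈ 12.9067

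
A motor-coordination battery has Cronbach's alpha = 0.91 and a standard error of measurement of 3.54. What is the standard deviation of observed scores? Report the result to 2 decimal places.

SD = 3.54 / √(1 − 0.91) ≈ 11.80000

11.80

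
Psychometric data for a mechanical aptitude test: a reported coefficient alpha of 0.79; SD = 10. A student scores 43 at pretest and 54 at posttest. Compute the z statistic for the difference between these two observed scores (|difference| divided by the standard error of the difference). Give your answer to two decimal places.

1.70

The standard error of measurement is 10.0000·√(1 − 0.7900) ≈ 10.0000·0.4583 ≈ 4.5826.
SE_diff = SEM · √2 ≈ 4.5826 · 1.4142 ≈ 6.4807
z = 11 / 6.4807 ≈ 1.6973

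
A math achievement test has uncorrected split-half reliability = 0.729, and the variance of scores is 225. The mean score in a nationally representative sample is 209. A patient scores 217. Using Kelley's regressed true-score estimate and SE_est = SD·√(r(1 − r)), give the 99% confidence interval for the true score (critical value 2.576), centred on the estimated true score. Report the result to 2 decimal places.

[201.70, 229.79]

σ = 225^(1/2) = 15.000
r_full = 2·0.729 / (1 + 0.729) ≃ 0.843
Estimated true score = 0.843×217 + (1 − 0.843)×209 ≃ 215.746
SE_est = 15.000×√(0.843×0.157) ≃ 5.453
CI = 215.746 ± 2.576 × 5.453 → [201.698, 229.794]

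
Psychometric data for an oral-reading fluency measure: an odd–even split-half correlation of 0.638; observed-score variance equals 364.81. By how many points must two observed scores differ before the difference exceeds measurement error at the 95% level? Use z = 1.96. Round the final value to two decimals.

SD = √364.81 = 19.10000
Full-length reliability (Spearman-Brown) = 2(0.638)/(1+0.638) ≃ 0.77900
SEM = 19.10000 × √(1 − 0.77900) = 19.10000 × √0.22100 ≃ 19.10000 × 0.47011 ≃ 8.97906
Standard error of the difference = 8.97906·√2 ≃ 12.69830
Minimum reliable difference = 1.96 × SE_diff ≃ 1.96 × 12.69830 ≃ 24.88867

24.89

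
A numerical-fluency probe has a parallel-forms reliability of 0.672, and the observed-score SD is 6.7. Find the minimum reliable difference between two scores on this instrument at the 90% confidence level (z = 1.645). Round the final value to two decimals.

8.93

SEM = 6.7000 · √(1 − 0.6720) = 6.7000 · √0.3280 ≃ 6.7000 · 0.5727 ≃ 3.8372
SE_diff = √2 · SEM ≃ 5.4266
Smallest detectable difference = 1.645·5.4266 ≃ 8.9267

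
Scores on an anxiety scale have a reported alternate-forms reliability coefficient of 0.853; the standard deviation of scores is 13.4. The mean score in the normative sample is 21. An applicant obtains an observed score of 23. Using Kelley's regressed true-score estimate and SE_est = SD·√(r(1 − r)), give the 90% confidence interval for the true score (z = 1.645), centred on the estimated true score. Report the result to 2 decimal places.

[14.90, 30.51]

T̂ = 0.8530(23) + 0.1470(21) ≃ 22.7060
SE_est = SD × √(r(1 − r)) = 13.4000 × √0.1254 ≃ 13.4000 × 0.3541 ≃ 4.7450
CI = 22.7060 ± 1.645 × 4.7450 → [14.9004, 30.5116]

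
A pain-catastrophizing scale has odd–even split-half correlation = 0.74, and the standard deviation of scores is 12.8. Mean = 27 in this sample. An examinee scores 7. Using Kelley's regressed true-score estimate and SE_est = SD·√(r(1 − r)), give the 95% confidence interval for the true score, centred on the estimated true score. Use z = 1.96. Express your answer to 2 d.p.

[1.04, 18.93]

r_full = 2·0.74 / (1 + 0.74) ≈ 0.8506
T̂ = 0.8506(7) + 0.1494(27) ≈ 9.9885
SE_est = SD × √(r(1 − r)) = 12.8000 × √0.1271 ≈ 12.8000 × 0.3565 ≈ 4.5633
95% CI: 9.9885 ± 8.9441 ≈ (1.0445, 18.9326)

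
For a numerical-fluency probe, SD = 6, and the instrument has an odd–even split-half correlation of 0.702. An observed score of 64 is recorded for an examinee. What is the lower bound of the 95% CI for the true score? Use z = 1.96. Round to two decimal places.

59.08

r_full = 2·0.702 / (1 + 0.702) ≃ 0.8249
The standard error of measurement is 6.0000*√(1 − 0.8249) ≃ 6.0000*0.4184 ≃ 2.5106.
1.96 * SEM ≃ 4.9208
Lower bound: 64 − 4.9208 = 59.0792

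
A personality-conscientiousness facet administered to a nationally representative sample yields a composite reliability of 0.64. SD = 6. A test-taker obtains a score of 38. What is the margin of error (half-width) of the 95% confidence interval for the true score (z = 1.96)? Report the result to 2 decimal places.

SEM = 6.000 * √(1 − 0.640) = 6.000 * √0.360 ≈ 6.000 * 0.600 ≈ 3.600
Half-width = 1.96*3.600 ≈ 7.056

7.06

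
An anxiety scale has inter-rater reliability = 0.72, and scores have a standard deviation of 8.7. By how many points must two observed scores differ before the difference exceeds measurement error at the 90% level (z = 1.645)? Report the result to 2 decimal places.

The standard error of measurement is 8.700×√(1 − 0.720) ≈ 8.700×0.529 ≈ 4.604.
SE_diff = √2 × SEM ≈ 6.510
Smallest detectable difference = 1.645×6.510 ≈ 10.710

10.71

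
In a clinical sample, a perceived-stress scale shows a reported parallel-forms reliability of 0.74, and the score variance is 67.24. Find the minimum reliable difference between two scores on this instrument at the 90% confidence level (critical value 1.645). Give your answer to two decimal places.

9.73

SD = √67.24 ≈ 8.2000
SEM = 8.2000 * √(1 − 0.7400) = 8.2000 * √0.2600 ≈ 8.2000 * 0.5099 ≈ 4.1812
SE_diff = √2 * SEM ≈ 5.9131
Minimum reliable difference = 1.645 * SE_diff ≈ 1.645 * 5.9131 ≈ 9.7271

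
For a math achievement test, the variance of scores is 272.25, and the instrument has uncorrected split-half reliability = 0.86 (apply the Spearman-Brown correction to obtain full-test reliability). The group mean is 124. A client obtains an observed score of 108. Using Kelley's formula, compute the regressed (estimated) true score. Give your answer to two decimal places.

109.20

Spearman-Brown: r = 2(0.86) / (1 + 0.86) = 1.7200 / 1.8600 ≈ 0.9247
T̂ = r·X + (1 − r)·M = 0.9247·108 + 0.0753·124 ≈ 99.8710 + 9.3333 ≈ 109.2043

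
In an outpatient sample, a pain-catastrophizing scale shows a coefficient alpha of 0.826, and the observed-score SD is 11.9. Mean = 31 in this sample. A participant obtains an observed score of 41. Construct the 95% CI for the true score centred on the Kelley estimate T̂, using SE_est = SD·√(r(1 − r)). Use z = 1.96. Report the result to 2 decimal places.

Estimated true score = 0.826*41 + (1 − 0.826)*31 ≈ 39.260
SE_est = SD * √(r(1 − r)) = 11.900 * √0.144 ≈ 11.900 * 0.379 ≈ 4.511
CI = 39.260 ± 1.96 * 4.511 → [30.418, 48.102]

[30.42, 48.10]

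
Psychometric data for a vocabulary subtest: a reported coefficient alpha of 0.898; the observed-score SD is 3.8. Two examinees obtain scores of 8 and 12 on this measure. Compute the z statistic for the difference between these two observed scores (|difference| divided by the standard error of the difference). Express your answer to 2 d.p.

2.33

SEM = 3.800 · √(1 − 0.898) = 3.800 · √0.102 ≃ 3.800 · 0.319 ≃ 1.214
SE_diff = √2 · SEM ≃ 1.716
z = |8 − 12| / 1.716 = 4 / 1.716 ≃ 2.331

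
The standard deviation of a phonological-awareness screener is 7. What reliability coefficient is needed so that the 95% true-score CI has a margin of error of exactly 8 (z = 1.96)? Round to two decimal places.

0.66

SEM needed = half-width / z = 8/1.96 ≈ 4.082
r = 1 − (SEM / SD)² = 1 − (4.082 / 7)² ≈ 1 − 0.340 ≈ 0.660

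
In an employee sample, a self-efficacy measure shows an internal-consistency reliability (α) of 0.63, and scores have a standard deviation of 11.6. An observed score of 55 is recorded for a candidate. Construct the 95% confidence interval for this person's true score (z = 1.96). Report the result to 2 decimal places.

SEM = 11.6000 · √(1 − 0.6300) = 11.6000 · √0.3700 ≈ 11.6000 · 0.6083 ≈ 7.0560
1.96 · SEM ≈ 13.8298
Interval: (41.1702, 68.8298)

[41.17, 68.83]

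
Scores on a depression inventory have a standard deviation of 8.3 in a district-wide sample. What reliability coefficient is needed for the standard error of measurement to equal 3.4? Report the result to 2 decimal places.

0.83

r = 1 − (SEM / SD)² = 1 − (3.4000 / 8.3)² ≈ 1 − 0.1678 ≈ 0.8322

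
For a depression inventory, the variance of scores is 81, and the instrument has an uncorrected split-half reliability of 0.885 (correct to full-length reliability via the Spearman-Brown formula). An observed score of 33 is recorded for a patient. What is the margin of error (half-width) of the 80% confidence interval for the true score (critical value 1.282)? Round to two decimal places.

SD = √81 = 9.00000
Full-length reliability (Spearman-Brown) = 2(0.885)/(1+0.885) ≈ 0.93899
SEM = 9.00000 * √(1 − 0.93899) = 9.00000 * √0.06101 ≈ 9.00000 * 0.24700 ≈ 2.22298
Margin = 1.282 * 2.22298 ≈ 2.84986

2.85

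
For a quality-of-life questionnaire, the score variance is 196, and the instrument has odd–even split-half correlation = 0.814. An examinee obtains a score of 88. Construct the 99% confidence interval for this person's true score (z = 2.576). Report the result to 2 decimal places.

SD = √196 = 14.00000
Full-length reliability (Spearman-Brown) = 2(0.814)/(1+0.814) ≃ 0.89746
The standard error of measurement is 14.00000*√(1 − 0.89746) ≃ 14.00000*0.32021 ≃ 4.48297.
Half-width = 2.576*4.48297 ≃ 11.54813
CI = 88 ± 11.54813 → [76.45187, 99.54813]

[76.45, 99.55]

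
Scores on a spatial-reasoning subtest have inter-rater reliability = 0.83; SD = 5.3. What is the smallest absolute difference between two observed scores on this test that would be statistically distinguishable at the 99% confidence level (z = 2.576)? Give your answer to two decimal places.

The standard error of measurement is 5.3000*√(1 − 0.8300) ≈ 5.3000*0.4123 ≈ 2.1852.
SE_diff = √2 * SEM ≈ 3.0904
Smallest detectable difference = 2.576*3.0904 ≈ 7.9609

7.96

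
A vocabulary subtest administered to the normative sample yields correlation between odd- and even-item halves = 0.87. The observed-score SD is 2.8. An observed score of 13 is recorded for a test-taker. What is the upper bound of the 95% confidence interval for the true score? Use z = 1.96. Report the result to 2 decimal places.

14.45

r_full = 2·0.87 / (1 + 0.87) ≈ 0.930
SEM = 2.800*√(1 − 0.930) ≈ 0.738
Half-width = 1.96*0.738 ≈ 1.447
Upper bound: 13 + 1.447 = 14.447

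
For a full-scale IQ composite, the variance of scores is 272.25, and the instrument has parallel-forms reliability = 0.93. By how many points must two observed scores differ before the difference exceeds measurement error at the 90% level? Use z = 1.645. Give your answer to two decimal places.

10.16

SD = √272.25 ≈ 16.500
SEM = 16.500×√(1 − 0.930) ≈ 4.365
Standard error of the difference = 4.365·√2 ≈ 6.174
Smallest detectable difference = 1.645×6.174 ≈ 10.156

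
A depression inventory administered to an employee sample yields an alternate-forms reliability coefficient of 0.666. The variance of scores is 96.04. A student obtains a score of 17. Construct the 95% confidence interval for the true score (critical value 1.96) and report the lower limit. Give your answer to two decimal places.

5.90

SD = √96.04 ≃ 9.8000
The standard error of measurement is 9.8000×√(1 − 0.6660) ≃ 9.8000×0.5779 ≃ 5.6637.
Half-width = 1.96×5.6637 ≃ 11.1008
Lower bound: 17 − 11.1008 = 5.8992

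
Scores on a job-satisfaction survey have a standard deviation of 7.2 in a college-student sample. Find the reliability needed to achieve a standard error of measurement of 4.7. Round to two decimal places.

0.57

r = 1 − (4.7000/7.2)² ≈ 1 − 0.4261 ≈ 0.5739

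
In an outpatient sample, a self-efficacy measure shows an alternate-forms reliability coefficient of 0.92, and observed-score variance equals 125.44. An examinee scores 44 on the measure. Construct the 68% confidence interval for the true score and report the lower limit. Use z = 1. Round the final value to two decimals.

SD = √125.44 = 11.2000
SEM = 11.2000 × √(1 − 0.9200) = 11.2000 × √0.0800 ≃ 11.2000 × 0.2828 ≃ 3.1678
Half-width = 1×3.1678 ≃ 3.1678
Lower bound: 44 − 3.1678 = 40.8322

40.83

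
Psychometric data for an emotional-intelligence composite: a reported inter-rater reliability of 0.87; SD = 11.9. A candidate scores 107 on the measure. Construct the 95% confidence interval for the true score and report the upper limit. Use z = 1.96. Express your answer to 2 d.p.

SEM = 11.9000 * √(1 − 0.8700) = 11.9000 * √0.1300 ≈ 11.9000 * 0.3606 ≈ 4.2906
1.96 * SEM ≈ 8.4096
Upper bound: 107 + 8.4096 = 115.4096

115.41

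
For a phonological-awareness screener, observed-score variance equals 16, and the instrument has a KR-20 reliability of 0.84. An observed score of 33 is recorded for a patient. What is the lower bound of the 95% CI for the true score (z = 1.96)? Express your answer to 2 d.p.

29.86

σ = 16^(1/2) = 4.0000
SEM = 4.0000×√(1 − 0.8400) ≃ 1.6000
Half-width = 1.96×1.6000 ≃ 3.1360
Lower limit = 33 − 3.1360 ≃ 29.8640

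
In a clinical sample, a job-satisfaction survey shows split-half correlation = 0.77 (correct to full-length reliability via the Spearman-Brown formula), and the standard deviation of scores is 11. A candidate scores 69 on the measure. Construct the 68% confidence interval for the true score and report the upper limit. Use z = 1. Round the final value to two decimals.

Full-length reliability (Spearman-Brown) = 2(0.77)/(1+0.77) ≃ 0.87006
The standard error of measurement is 11.00000·√(1 − 0.87006) ≃ 11.00000·0.36048 ≃ 3.96524.
1 · SEM ≃ 3.96524
Upper bound: 69 + 3.96524 = 72.96524

72.97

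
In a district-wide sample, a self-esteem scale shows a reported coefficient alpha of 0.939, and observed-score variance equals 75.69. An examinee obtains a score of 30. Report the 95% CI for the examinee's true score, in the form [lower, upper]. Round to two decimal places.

[25.79, 34.21]

σ = 75.69^(1/2) = 8.70000
SEM = 8.70000×√(1 − 0.93900) ≈ 2.14874
Margin = 1.96 × 2.14874 ≈ 4.21153
CI = 30 ± 4.21153 → [25.78847, 34.21153]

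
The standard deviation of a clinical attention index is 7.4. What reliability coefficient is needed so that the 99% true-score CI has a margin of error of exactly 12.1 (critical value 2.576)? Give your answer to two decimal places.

Required SEM = 12.1 / 2.576 ≈ 4.69720
r = 1 − (SEM / SD)² = 1 − (4.69720 / 7.4)² ≈ 1 − 0.40292 ≈ 0.59708

0.60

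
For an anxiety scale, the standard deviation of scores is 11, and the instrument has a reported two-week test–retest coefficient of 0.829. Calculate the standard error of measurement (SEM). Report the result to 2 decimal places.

SEM = 11.00000 · √(1 − 0.82900) = 11.00000 · √0.17100 ≈ 11.00000 · 0.41352 ≈ 4.54874

4.55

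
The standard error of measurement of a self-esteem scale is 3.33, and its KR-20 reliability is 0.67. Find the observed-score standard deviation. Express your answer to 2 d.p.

5.80

SD = SEM / √(1 − r) = 3.33 / √0.3300 ≈ 3.33 / 0.5745 ≈ 5.7968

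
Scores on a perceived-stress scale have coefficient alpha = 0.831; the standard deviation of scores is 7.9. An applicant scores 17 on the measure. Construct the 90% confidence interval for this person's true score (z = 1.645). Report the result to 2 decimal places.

SEM = 7.9000*√(1 − 0.8310) ≃ 3.2477
Margin = 1.645 * 3.2477 ≃ 5.3424
CI = 17 ± 5.3424 → [11.6576, 22.3424]

[11.66, 22.34]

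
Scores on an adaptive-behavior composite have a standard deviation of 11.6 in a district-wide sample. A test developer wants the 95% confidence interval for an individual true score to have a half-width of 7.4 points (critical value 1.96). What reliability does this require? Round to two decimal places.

0.89

SEM needed = half-width / z = 7.4/1.96 ≈ 3.776
r = 1 − (SEM / SD)² = 1 − (3.776 / 11.6)² ≈ 1 − 0.106 ≈ 0.894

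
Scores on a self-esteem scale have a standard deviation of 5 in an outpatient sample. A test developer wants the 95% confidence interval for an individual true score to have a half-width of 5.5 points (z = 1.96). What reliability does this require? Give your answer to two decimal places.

Required SEM = 5.5 / 1.96 ≃ 2.8061
Required reliability = 1 − (SEM/SD)² = 1 − 0.3150 ≃ 0.6850

0.69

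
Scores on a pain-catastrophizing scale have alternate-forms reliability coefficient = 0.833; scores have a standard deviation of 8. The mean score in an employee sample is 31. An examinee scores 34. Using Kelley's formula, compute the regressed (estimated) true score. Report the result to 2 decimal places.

33.50

T̂ = r·X + (1 − r)·M = 0.8330*34 + 0.1670*31 = 28.3220 + 5.1770 ≈ 33.4990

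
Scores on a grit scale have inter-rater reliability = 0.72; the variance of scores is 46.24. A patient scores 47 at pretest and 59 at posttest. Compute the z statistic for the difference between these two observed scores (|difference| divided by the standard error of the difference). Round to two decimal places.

2.36

SD = √46.24 = 6.800
SEM = 6.800 × √(1 − 0.720) = 6.800 × √0.280 ≈ 6.800 × 0.529 ≈ 3.598
SE_diff = √2 × SEM ≈ 5.089
z = |47 − 59| / 5.089 = 12 / 5.089 ≈ 2.358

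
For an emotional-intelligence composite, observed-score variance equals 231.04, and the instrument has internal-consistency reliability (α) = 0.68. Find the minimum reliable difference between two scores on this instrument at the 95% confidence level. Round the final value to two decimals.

SD = √231.04 ≈ 15.2000
SEM = 15.2000 · √(1 − 0.6800) = 15.2000 · √0.3200 ≈ 15.2000 · 0.5657 ≈ 8.5984
SE_diff = SEM · √2 ≈ 8.5984 · 1.4142 ≈ 12.1600
Smallest detectable difference = 1.96·12.1600 ≈ 23.8336

23.83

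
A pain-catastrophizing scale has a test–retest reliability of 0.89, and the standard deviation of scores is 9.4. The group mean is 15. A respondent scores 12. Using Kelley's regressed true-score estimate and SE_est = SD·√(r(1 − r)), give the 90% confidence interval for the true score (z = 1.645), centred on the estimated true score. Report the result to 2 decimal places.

T̂ = 0.8900(12) + 0.1100(15) ≃ 12.3300
SE_est = 9.4000·√[r(1 − r)] ≃ 2.9412
90% CI: 12.3300 ± 4.8382 ≃ (7.4918, 17.1682)

[7.49, 17.17]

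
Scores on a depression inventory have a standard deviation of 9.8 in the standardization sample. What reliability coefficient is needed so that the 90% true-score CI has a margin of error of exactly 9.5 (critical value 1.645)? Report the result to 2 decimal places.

0.65

Required SEM = 9.5 / 1.645 ≈ 5.7751
Required reliability = 1 − (SEM/SD)² = 1 − 0.3473 ≈ 0.6527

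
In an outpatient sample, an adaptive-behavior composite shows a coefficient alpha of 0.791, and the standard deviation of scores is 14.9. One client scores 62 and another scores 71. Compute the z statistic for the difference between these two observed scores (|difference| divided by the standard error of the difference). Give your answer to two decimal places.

0.93

The standard error of measurement is 14.900*√(1 − 0.791) ≈ 14.900*0.457 ≈ 6.812.
SE_diff = SEM * √2 ≈ 6.812 * 1.414 ≈ 9.633
z = 9 / 9.633 ≈ 0.934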